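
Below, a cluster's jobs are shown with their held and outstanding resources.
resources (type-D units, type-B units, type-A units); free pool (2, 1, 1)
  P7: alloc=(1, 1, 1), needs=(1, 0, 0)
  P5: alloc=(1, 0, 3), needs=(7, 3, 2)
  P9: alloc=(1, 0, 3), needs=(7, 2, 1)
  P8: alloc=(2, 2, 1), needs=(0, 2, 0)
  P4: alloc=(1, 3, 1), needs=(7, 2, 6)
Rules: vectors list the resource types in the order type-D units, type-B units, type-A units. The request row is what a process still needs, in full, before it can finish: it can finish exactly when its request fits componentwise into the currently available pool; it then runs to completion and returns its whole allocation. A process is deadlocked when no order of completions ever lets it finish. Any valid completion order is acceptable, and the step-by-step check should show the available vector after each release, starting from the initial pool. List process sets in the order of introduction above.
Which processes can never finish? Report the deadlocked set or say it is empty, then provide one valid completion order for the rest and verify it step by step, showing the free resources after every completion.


Deadlocked: P5, P9 and P4.
Key observation: no order helps: past P7, P8, the free pool tops out at (5, 4, 3), below what each blocked process needs in type-D units.
A valid finishing order for the others: P7, P8. Verifying each step:
  pool = (2, 1, 1)
  P7 needs (1, 0, 0) <= (2, 1, 1) -> finishes; pool += (1, 1, 1) = (3, 2, 2)
  P8 needs (0, 2, 0) <= (3, 2, 2) -> finishes; pool += (2, 2, 1) = (5, 4, 3)
The blocked processes can never fit:
  blocked: P5 wants (7, 3, 2), pool (5, 4, 3) — not enough type-D units
  blocked: P9 wants (7, 2, 1), pool (5, 4, 3) — not enough type-D units
  blocked: P4 wants (7, 2, 6), pool (5, 4, 3) — not enough type-D units and type-A units


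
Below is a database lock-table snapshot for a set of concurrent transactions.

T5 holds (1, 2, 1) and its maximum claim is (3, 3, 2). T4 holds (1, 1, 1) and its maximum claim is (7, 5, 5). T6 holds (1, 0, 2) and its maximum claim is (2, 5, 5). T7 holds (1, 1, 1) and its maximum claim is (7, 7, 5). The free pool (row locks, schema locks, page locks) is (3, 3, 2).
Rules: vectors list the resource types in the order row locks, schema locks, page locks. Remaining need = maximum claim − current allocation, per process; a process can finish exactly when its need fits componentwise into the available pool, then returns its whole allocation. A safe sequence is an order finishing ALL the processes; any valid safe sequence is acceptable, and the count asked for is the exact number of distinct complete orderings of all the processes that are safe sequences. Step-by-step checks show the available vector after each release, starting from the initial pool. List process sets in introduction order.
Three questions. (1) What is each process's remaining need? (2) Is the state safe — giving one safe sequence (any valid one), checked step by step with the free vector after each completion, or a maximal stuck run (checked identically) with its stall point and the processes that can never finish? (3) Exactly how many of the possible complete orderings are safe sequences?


(1) Outstanding need per process (order row locks, schema locks, page locks):
  T5: (2, 1, 1)
  T4: (6, 4, 4)
  T6: (1, 5, 3)
  T7: (6, 6, 4)
(2) UNSAFE — no complete ordering exists.
Key observation: the wall is row locks: completing T5, T6 brings the pool only to (5, 5, 5), and all the rest need more.
A maximal execution: T5, T6 — then nothing else fits. Walking it through:
  pool = (3, 3, 2)
  T5: need (2, 1, 1) fits (3, 3, 2); releases (1, 2, 1), pool now (4, 5, 3)
  T6: need (1, 5, 3) fits (4, 5, 3); releases (1, 0, 2), pool now (5, 5, 5)
  T4 still needs (6, 4, 4) but only (5, 5, 5) is free — short on row locks
  T7 still needs (6, 6, 4) but only (5, 5, 5) is free — short on row locks and schema locks
Permanently blocked: T4 and T7.
(3) Exactly 0 of the possible complete orderings are safe sequences.


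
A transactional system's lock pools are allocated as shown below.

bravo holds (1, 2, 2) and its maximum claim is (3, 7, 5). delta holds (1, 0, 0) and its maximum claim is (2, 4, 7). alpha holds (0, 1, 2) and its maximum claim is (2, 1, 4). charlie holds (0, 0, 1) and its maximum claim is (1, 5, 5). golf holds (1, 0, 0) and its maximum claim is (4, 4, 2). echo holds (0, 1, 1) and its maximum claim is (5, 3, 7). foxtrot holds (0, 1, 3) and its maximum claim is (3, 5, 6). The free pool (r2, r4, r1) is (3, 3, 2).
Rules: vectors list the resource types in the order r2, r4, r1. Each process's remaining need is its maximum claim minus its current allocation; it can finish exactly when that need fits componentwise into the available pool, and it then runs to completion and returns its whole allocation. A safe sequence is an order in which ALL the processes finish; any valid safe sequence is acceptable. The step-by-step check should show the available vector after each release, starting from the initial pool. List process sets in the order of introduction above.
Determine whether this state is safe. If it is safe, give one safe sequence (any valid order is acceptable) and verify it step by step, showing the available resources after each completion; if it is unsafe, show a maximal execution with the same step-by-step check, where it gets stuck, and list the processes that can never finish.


SAFE, for example via the order alpha, foxtrot, bravo, delta, echo, charlie, golf.
Key observation: at alpha the run first touches a limit — (2, 0, 2) against (3, 3, 2), exact on a resource it actually requests.
Walking it through:
  pool = (3, 3, 2)
  alpha: need (2, 0, 2) fits (3, 3, 2); releases (0, 1, 2), pool now (3, 4, 4)
  foxtrot: need (3, 4, 3) fits (3, 4, 4); releases (0, 1, 3), pool now (3, 5, 7)
  bravo: need (2, 5, 3) fits (3, 5, 7); releases (1, 2, 2), pool now (4, 7, 9)
  delta: need (1, 4, 7) fits (4, 7, 9); releases (1, 0, 0), pool now (5, 7, 9)
  echo: need (5, 2, 6) fits (5, 7, 9); releases (0, 1, 1), pool now (5, 8, 10)
  charlie: need (1, 5, 4) fits (5, 8, 10); releases (0, 0, 1), pool now (5, 8, 11)
  golf: need (3, 4, 2) fits (5, 8, 11); releases (1, 0, 0), pool now (6, 8, 11)


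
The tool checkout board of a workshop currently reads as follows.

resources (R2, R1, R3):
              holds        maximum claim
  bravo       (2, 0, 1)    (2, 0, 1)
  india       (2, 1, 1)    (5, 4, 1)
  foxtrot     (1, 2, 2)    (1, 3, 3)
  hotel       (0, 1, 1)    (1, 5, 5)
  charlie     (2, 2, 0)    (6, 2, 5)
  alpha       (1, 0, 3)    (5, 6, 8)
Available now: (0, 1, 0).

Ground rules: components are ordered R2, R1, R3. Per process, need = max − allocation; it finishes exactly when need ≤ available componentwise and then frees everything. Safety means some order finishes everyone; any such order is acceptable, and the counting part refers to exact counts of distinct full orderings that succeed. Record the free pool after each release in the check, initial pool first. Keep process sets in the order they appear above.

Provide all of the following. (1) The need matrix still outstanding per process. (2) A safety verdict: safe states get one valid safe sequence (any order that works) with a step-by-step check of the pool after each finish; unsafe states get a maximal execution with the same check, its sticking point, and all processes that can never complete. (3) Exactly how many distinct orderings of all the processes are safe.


(1) Outstanding need per process (order R2, R1, R3):
  bravo: (0, 0, 0)
  india: (3, 3, 0)
  foxtrot: (0, 1, 1)
  hotel: (1, 4, 4)
  charlie: (4, 0, 5)
  alpha: (4, 6, 5)
(2) SAFE, for example via the order bravo, foxtrot, india, hotel, charlie, alpha.
Key observation: reading the order forward, foxtrot is the first process whose need (0, 1, 1) meets the free pool (2, 1, 1) exactly on a resource it requests.
Verifying each step:
  pool = (0, 1, 0)
  bravo needs (0, 0, 0) <= (0, 1, 0) -> finishes; pool += (2, 0, 1) = (2, 1, 1)
  foxtrot needs (0, 1, 1) <= (2, 1, 1) -> finishes; pool += (1, 2, 2) = (3, 3, 3)
  india needs (3, 3, 0) <= (3, 3, 3) -> finishes; pool += (2, 1, 1) = (5, 4, 4)
  hotel needs (1, 4, 4) <= (5, 4, 4) -> finishes; pool += (0, 1, 1) = (5, 5, 5)
  charlie needs (4, 0, 5) <= (5, 5, 5) -> finishes; pool += (2, 2, 0) = (7, 7, 5)
  alpha needs (4, 6, 5) <= (7, 7, 5) -> finishes; pool += (1, 0, 3) = (8, 7, 8)
(3) Precisely 1 of the possible complete orderings is a safe sequence.


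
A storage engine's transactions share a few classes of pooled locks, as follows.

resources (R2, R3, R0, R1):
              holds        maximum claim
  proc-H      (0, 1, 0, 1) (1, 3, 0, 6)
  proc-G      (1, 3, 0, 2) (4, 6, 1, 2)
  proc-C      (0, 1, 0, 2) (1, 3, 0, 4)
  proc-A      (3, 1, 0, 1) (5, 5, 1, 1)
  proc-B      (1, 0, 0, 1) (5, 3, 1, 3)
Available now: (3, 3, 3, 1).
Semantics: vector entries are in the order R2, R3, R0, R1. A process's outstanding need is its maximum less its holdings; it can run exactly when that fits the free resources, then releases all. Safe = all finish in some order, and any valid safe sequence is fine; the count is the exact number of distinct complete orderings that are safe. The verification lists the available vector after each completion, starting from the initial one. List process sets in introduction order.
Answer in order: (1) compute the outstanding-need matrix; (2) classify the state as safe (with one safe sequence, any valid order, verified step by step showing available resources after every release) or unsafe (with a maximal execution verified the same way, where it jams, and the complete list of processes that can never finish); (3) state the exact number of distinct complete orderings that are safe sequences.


(1) Remaining need (order R2, R3, R0, R1):
  proc-H: (1, 2, 0, 5)
  proc-G: (3, 3, 1, 0)
  proc-C: (1, 2, 0, 2)
  proc-A: (2, 4, 1, 0)
  proc-B: (4, 3, 1, 2)
(2) SAFE — a valid safe sequence is proc-G, proc-C, proc-B, proc-A, proc-H.
Key observation: at proc-G the run first touches a limit — (3, 3, 1, 0) against (3, 3, 3, 1), exact on a resource it actually requests.
Check, step by step:
  pool = (3, 3, 3, 1)
  run proc-G (needs (3, 3, 1, 0), free (3, 3, 3, 1)); after release of (1, 3, 0, 2) the pool is (4, 6, 3, 3)
  run proc-C (needs (1, 2, 0, 2), free (4, 6, 3, 3)); after release of (0, 1, 0, 2) the pool is (4, 7, 3, 5)
  run proc-B (needs (4, 3, 1, 2), free (4, 7, 3, 5)); after release of (1, 0, 0, 1) the pool is (5, 7, 3, 6)
  run proc-A (needs (2, 4, 1, 0), free (5, 7, 3, 6)); after release of (3, 1, 0, 1) the pool is (8, 8, 3, 7)
  run proc-H (needs (1, 2, 0, 5), free (8, 8, 3, 7)); after release of (0, 1, 0, 1) the pool is (8, 9, 3, 8)
(3) Precisely 14 of the possible complete orderings are safe sequences.


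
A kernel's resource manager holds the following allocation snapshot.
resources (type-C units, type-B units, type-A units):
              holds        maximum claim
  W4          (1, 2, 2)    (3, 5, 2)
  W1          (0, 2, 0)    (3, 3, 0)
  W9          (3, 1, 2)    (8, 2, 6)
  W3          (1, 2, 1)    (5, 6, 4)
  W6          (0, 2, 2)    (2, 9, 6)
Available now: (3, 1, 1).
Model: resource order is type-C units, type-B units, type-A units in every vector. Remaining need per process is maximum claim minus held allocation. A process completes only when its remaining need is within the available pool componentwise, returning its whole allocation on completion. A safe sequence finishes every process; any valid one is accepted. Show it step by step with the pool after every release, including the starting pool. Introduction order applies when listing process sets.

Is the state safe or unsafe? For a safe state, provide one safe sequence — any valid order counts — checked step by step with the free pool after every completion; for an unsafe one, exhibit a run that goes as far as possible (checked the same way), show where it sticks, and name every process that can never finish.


SAFE, for example via the order W1, W4, W3, W6, W9.
Key observation: W1 is the earliest step where a requested resource binds exactly: need (3, 1, 0), pool (3, 1, 1) at its turn.
Check, step by step:
  pool = (3, 1, 1)
  W1: need (3, 1, 0) fits (3, 1, 1); releases (0, 2, 0), pool now (3, 3, 1)
  W4: need (2, 3, 0) fits (3, 3, 1); releases (1, 2, 2), pool now (4, 5, 3)
  W3: need (4, 4, 3) fits (4, 5, 3); releases (1, 2, 1), pool now (5, 7, 4)
  W6: need (2, 7, 4) fits (5, 7, 4); releases (0, 2, 2), pool now (5, 9, 6)
  W9: need (5, 1, 4) fits (5, 9, 6); releases (3, 1, 2), pool now (8, 10, 8)


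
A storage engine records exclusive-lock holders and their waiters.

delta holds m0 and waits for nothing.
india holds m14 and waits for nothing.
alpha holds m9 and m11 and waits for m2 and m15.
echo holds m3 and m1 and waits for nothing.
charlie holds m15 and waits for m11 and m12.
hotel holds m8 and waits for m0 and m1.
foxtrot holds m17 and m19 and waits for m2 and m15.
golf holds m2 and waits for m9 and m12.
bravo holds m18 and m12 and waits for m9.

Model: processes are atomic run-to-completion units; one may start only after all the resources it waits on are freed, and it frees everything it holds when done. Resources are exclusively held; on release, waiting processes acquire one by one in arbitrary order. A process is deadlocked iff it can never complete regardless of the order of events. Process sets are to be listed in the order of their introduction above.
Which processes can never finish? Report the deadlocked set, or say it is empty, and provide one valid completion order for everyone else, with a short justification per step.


Deadlocked set: alpha, charlie, foxtrot, golf and bravo.
Key observation: nobody on the ring alpha -> charlie -> alpha can start until another member finishes, which never happens; golf and bravo are caught in further circular waits and foxtrot waits into the deadlock from upstream.
The rest can finish in the order india, echo, delta, hotel.
Check, step by step:
  india: no waits; runs immediately, freeing m14
  echo: no waits; runs immediately, freeing m3 and m1
  delta: no waits; runs immediately, freeing m0
  hotel: everything it awaited (m0 and m1) is free; runs, freeing m8


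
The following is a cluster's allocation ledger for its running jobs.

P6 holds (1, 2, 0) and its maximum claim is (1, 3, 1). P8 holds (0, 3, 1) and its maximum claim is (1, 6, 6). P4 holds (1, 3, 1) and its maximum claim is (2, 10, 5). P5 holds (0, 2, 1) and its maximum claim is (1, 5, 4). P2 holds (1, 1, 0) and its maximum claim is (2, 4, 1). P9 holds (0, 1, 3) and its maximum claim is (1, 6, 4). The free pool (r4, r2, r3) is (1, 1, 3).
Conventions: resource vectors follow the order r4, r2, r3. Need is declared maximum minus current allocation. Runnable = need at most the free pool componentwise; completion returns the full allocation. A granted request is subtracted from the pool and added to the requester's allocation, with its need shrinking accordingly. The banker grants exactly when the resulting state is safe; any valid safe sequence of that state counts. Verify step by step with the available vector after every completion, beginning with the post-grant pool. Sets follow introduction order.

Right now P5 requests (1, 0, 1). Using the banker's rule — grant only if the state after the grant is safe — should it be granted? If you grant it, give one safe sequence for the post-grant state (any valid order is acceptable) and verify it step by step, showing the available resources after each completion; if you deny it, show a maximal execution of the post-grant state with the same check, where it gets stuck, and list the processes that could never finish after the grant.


GRANT — the state after the grant stays safe, e.g. via P6, P5, P2, P9, P8, P4.
Key observation: with (0, 1, 2) left after the transfer, P6 can run at once — the state stays safe.
Step-by-step check of the post-grant state:
  pool = (0, 1, 2)
  P6 needs (0, 1, 1) <= (0, 1, 2) -> finishes; pool += (1, 2, 0) = (1, 3, 2)
  P5 needs (0, 3, 2) <= (1, 3, 2) -> finishes; pool += (1, 2, 2) = (2, 5, 4)
  P2 needs (1, 3, 1) <= (2, 5, 4) -> finishes; pool += (1, 1, 0) = (3, 6, 4)
  P9 needs (1, 5, 1) <= (3, 6, 4) -> finishes; pool += (0, 1, 3) = (3, 7, 7)
  P8 needs (1, 3, 5) <= (3, 7, 7) -> finishes; pool += (0, 3, 1) = (3, 10, 8)
  P4 needs (1, 7, 4) <= (3, 10, 8) -> finishes; pool += (1, 3, 1) = (4, 13, 9)


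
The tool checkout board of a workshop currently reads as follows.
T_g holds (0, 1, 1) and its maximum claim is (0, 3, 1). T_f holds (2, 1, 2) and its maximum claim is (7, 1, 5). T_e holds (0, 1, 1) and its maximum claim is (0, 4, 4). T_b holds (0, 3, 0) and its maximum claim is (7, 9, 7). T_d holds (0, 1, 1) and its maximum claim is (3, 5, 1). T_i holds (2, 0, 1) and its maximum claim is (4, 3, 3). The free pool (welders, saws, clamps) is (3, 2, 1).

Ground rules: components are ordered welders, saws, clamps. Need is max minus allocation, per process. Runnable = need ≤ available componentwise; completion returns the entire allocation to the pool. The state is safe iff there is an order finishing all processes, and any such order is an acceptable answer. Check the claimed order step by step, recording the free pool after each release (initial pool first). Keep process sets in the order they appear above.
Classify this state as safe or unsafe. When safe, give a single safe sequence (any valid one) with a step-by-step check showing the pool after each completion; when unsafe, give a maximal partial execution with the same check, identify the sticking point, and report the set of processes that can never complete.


The state is SAFE; one workable sequence: T_g, T_i, T_f, T_d, T_e, T_b.
Key observation: the first exact fit in this order is T_g — it needs (0, 2, 0) with (3, 2, 1) free, meeting a requested resource to the last unit.
Verifying each step:
  pool = (3, 2, 1)
  run T_g (needs (0, 2, 0), free (3, 2, 1)); after release of (0, 1, 1) the pool is (3, 3, 2)
  run T_i (needs (2, 3, 2), free (3, 3, 2)); after release of (2, 0, 1) the pool is (5, 3, 3)
  run T_f (needs (5, 0, 3), free (5, 3, 3)); after release of (2, 1, 2) the pool is (7, 4, 5)
  run T_d (needs (3, 4, 0), free (7, 4, 5)); after release of (0, 1, 1) the pool is (7, 5, 6)
  run T_e (needs (0, 3, 3), free (7, 5, 6)); after release of (0, 1, 1) the pool is (7, 6, 7)
  run T_b (needs (7, 6, 7), free (7, 6, 7)); after release of (0, 3, 0) the pool is (7, 9, 7)


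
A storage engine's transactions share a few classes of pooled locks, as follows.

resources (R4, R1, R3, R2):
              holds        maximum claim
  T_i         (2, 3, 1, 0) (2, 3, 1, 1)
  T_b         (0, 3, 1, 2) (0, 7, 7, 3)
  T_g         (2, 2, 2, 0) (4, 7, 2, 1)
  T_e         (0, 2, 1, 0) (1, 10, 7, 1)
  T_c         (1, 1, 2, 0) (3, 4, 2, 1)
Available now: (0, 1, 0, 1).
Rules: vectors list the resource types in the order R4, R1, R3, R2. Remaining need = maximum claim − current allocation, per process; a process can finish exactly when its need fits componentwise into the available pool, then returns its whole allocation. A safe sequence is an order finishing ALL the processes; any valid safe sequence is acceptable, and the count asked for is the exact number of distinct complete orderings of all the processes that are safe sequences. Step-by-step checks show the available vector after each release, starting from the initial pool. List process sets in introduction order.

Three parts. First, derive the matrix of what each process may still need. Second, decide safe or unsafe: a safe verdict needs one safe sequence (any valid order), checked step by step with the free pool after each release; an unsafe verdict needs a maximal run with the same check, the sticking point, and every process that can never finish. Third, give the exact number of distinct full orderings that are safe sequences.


(1) Need matrix, components ordered R4, R1, R3, R2:
  T_i: (0, 0, 0, 1)
  T_b: (0, 4, 6, 1)
  T_g: (2, 5, 0, 1)
  T_e: (1, 8, 6, 1)
  T_c: (2, 3, 0, 1)
(2) UNSAFE.
Key observation: once T_i, T_c, T_g finish, the pool peaks at (5, 7, 5, 1) — and every remaining process still needs more R3 than that.
Going as far as possible: T_i, T_c, T_g; after that, nothing fits. Walking it through:
  pool = (0, 1, 0, 1)
  T_i needs (0, 0, 0, 1) <= (0, 1, 0, 1) -> finishes; pool += (2, 3, 1, 0) = (2, 4, 1, 1)
  T_c needs (2, 3, 0, 1) <= (2, 4, 1, 1) -> finishes; pool += (1, 1, 2, 0) = (3, 5, 3, 1)
  T_g needs (2, 5, 0, 1) <= (3, 5, 3, 1) -> finishes; pool += (2, 2, 2, 0) = (5, 7, 5, 1)
  T_b still needs (0, 4, 6, 1) but only (5, 7, 5, 1) is free — short on R3
  T_e still needs (1, 8, 6, 1) but only (5, 7, 5, 1) is free — short on R1 and R3
Never able to finish: T_b and T_e.
(3) Precisely 0 of the possible complete orderings are safe sequences.


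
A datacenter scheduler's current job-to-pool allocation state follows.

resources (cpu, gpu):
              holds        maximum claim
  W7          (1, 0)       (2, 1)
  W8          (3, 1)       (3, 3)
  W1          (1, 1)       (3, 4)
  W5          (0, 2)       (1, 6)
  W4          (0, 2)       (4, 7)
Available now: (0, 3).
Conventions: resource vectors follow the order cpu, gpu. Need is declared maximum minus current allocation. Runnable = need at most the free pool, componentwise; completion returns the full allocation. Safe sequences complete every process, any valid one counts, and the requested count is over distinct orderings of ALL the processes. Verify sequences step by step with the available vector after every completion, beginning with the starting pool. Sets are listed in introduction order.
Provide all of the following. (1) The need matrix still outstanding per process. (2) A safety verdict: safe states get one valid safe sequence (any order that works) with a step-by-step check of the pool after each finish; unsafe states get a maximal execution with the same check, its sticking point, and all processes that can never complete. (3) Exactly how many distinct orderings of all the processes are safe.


(1) Remaining need (order cpu, gpu):
  W7: (1, 1)
  W8: (0, 2)
  W1: (2, 3)
  W5: (1, 4)
  W4: (4, 5)
(2) SAFE — a valid safe sequence is W8, W5, W7, W1, W4.
Key observation: the order's first zero-slack moment is W5 ((1, 4) needed, (3, 4) free — a requested resource with nothing to spare).
Verifying each step:
  pool = (0, 3)
  run W8 (needs (0, 2), free (0, 3)); after release of (3, 1) the pool is (3, 4)
  run W5 (needs (1, 4), free (3, 4)); after release of (0, 2) the pool is (3, 6)
  run W7 (needs (1, 1), free (3, 6)); after release of (1, 0) the pool is (4, 6)
  run W1 (needs (2, 3), free (4, 6)); after release of (1, 1) the pool is (5, 7)
  run W4 (needs (4, 5), free (5, 7)); after release of (0, 2) the pool is (5, 9)
(3) The exact count: 14 of the possible complete orderings are safe sequences.


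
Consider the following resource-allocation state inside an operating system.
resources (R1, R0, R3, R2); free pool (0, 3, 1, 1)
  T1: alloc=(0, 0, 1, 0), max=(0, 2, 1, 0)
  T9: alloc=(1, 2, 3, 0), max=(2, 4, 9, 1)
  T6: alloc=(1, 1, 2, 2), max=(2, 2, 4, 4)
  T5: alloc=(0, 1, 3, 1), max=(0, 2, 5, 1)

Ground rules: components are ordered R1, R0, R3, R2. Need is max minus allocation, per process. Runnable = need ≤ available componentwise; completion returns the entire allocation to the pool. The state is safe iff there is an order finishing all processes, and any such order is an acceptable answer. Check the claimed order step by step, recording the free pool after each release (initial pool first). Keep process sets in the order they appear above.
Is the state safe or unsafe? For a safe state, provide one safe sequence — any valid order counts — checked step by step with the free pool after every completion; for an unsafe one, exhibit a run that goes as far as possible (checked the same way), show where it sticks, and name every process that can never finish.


UNSAFE.
Key observation: no order helps: past T1, T5, the free pool tops out at (0, 4, 5, 2), below what each blocked process needs in R1.
A maximal execution: T1, T5 — then nothing else fits. Check, step by step:
  pool = (0, 3, 1, 1)
  T1: need (0, 2, 0, 0) fits (0, 3, 1, 1); releases (0, 0, 1, 0), pool now (0, 3, 2, 1)
  T5: need (0, 1, 2, 0) fits (0, 3, 2, 1); releases (0, 1, 3, 1), pool now (0, 4, 5, 2)
  T9 cannot run: need (1, 2, 6, 1) vs free (0, 4, 5, 2) (insufficient R1 and R3)
  T6 cannot run: need (1, 1, 2, 2) vs free (0, 4, 5, 2) (insufficient R1)
Processes that can never finish: T9 and T6.


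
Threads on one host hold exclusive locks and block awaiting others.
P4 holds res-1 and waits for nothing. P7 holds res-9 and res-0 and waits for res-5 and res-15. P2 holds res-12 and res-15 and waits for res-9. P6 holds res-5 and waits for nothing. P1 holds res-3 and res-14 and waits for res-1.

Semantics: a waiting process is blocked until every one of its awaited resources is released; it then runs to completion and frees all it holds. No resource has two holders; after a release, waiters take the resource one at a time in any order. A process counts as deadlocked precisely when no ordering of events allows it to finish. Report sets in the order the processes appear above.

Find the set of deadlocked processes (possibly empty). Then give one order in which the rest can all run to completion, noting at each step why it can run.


Deadlocked: P7 and P2.
Key observation: nobody on the ring P7 -> P2 -> P7 can start until another member finishes, which never happens; no other process is dragged down with it.
A valid finishing order for the others: P4, P6, P1.
Verifying each step:
  run P4 (it waits on nothing); releases res-1
  run P6 (it waits on nothing); releases res-5
  P1 waits on res-1 — all released -> runs and releases res-3 and res-14


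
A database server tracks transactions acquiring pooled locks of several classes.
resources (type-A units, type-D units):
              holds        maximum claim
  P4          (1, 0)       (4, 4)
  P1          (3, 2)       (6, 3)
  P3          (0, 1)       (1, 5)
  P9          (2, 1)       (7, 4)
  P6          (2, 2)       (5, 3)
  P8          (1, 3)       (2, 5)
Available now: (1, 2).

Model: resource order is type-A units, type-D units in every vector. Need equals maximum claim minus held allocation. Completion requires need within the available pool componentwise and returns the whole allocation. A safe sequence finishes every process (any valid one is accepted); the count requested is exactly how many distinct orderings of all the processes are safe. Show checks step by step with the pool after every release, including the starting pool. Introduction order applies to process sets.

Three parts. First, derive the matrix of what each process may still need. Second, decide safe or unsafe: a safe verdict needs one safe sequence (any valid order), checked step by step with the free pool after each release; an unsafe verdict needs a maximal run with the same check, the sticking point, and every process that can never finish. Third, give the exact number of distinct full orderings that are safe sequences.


(1) Outstanding need per process (order type-A units, type-D units):
  P4: (3, 4)
  P1: (3, 1)
  P3: (1, 4)
  P9: (5, 3)
  P6: (3, 1)
  P8: (1, 2)
(2) UNSAFE — no complete ordering exists.
Key observation: the pool after P8, P3 is (2, 6); every surviving request exceeds it in type-A units, so progress ends there.
A maximal execution: P8, P3 — then nothing else fits. Check, step by step:
  pool = (1, 2)
  P8: need (1, 2) fits (1, 2); releases (1, 3), pool now (2, 5)
  P3: need (1, 4) fits (2, 5); releases (0, 1), pool now (2, 6)
  P4 cannot run: need (3, 4) vs free (2, 6) (insufficient type-A units)
  P1 cannot run: need (3, 1) vs free (2, 6) (insufficient type-A units)
  P9 cannot run: need (5, 3) vs free (2, 6) (insufficient type-A units)
  P6 cannot run: need (3, 1) vs free (2, 6) (insufficient type-A units)
Permanently blocked: P4, P1, P9 and P6.
(3) Exactly 0 of the possible complete orderings are safe sequences.


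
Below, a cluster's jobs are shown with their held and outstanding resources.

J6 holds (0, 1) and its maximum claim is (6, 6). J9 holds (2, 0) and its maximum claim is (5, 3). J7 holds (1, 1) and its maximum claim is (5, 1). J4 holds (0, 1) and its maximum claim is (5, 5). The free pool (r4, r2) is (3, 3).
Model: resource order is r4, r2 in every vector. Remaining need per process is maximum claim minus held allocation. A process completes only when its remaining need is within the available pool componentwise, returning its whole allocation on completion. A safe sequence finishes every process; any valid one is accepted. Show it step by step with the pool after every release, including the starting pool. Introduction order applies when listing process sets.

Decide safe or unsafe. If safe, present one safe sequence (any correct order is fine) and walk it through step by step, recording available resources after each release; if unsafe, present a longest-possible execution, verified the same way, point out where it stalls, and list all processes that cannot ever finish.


SAFE — a valid safe sequence is J9, J7, J4, J6.
Key observation: reading the order forward, J9 is the first process whose need (3, 3) meets the free pool (3, 3) exactly on a resource it requests.
Check, step by step:
  pool = (3, 3)
  run J9 (needs (3, 3), free (3, 3)); after release of (2, 0) the pool is (5, 3)
  run J7 (needs (4, 0), free (5, 3)); after release of (1, 1) the pool is (6, 4)
  run J4 (needs (5, 4), free (6, 4)); after release of (0, 1) the pool is (6, 5)
  run J6 (needs (6, 5), free (6, 5)); after release of (0, 1) the pool is (6, 6)


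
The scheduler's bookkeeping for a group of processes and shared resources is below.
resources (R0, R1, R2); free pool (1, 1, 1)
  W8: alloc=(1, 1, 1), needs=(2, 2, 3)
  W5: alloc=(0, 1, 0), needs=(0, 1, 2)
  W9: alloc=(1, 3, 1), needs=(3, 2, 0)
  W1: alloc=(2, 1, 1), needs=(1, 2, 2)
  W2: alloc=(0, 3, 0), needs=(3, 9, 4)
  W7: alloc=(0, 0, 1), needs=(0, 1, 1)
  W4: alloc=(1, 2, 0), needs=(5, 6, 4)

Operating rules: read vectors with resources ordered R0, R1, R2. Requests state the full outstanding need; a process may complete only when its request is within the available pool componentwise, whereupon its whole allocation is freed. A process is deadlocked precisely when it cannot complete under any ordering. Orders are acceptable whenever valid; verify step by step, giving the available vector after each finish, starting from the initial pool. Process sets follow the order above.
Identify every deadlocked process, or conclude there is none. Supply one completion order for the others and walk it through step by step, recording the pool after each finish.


No process is deadlocked.
Key observation: beginning at W7, releases accumulate fast enough that every process eventually fits.
One completion order for the rest: W7, W5, W1, W9, W8, W4, W2. Walking it through:
  pool = (1, 1, 1)
  W7 needs (0, 1, 1) <= (1, 1, 1) -> finishes; pool += (0, 0, 1) = (1, 1, 2)
  W5 needs (0, 1, 2) <= (1, 1, 2) -> finishes; pool += (0, 1, 0) = (1, 2, 2)
  W1 needs (1, 2, 2) <= (1, 2, 2) -> finishes; pool += (2, 1, 1) = (3, 3, 3)
  W9 needs (3, 2, 0) <= (3, 3, 3) -> finishes; pool += (1, 3, 1) = (4, 6, 4)
  W8 needs (2, 2, 3) <= (4, 6, 4) -> finishes; pool += (1, 1, 1) = (5, 7, 5)
  W4 needs (5, 6, 4) <= (5, 7, 5) -> finishes; pool += (1, 2, 0) = (6, 9, 5)
  W2 needs (3, 9, 4) <= (6, 9, 5) -> finishes; pool += (0, 3, 0) = (6, 12, 5)


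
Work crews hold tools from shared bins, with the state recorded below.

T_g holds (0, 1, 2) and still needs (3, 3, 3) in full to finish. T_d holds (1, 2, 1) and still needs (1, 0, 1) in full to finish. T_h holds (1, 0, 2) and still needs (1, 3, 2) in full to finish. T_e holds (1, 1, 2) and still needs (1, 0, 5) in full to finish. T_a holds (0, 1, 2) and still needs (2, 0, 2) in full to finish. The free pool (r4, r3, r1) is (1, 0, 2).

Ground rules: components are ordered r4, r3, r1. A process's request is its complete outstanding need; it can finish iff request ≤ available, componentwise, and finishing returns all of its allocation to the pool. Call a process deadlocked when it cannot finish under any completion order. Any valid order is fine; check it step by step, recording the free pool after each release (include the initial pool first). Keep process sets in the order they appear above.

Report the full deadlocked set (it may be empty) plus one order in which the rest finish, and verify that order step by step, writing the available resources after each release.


Nothing here is deadlocked.
Key observation: beginning at T_d, releases accumulate fast enough that every process eventually fits.
A valid finishing order for the others: T_d, T_a, T_e, T_g, T_h. Walking it through:
  pool = (1, 0, 2)
  T_d: need (1, 0, 1) fits (1, 0, 2); releases (1, 2, 1), pool now (2, 2, 3)
  T_a: need (2, 0, 2) fits (2, 2, 3); releases (0, 1, 2), pool now (2, 3, 5)
  T_e: need (1, 0, 5) fits (2, 3, 5); releases (1, 1, 2), pool now (3, 4, 7)
  T_g: need (3, 3, 3) fits (3, 4, 7); releases (0, 1, 2), pool now (3, 5, 9)
  T_h: need (1, 3, 2) fits (3, 5, 9); releases (1, 0, 2), pool now (4, 5, 11)


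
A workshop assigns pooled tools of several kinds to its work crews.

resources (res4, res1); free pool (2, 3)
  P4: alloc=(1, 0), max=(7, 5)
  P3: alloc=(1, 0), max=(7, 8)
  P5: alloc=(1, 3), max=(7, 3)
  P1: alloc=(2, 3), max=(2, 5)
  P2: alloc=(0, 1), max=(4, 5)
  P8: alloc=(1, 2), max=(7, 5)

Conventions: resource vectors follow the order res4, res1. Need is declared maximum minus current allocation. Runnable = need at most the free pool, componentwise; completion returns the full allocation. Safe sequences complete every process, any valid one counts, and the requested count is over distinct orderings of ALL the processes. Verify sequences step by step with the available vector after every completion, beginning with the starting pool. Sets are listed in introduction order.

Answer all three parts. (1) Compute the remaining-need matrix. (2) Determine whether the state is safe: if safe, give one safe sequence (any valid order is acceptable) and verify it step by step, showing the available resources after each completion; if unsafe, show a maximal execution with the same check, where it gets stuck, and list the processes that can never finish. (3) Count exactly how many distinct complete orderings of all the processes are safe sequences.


(1) Remaining need (order res4, res1):
  P4: (6, 5)
  P3: (6, 8)
  P5: (6, 0)
  P1: (0, 2)
  P2: (4, 4)
  P8: (6, 3)
(2) UNSAFE — no complete ordering exists.
Key observation: the wall is res4: completing P1, P2 brings the pool only to (4, 7), and all the rest need more.
Going as far as possible: P1, P2; after that, nothing fits. Walking it through:
  pool = (2, 3)
  P1 needs (0, 2) <= (2, 3) -> finishes; pool += (2, 3) = (4, 6)
  P2 needs (4, 4) <= (4, 6) -> finishes; pool += (0, 1) = (4, 7)
  P4 cannot run: need (6, 5) vs free (4, 7) (insufficient res4)
  P3 cannot run: need (6, 8) vs free (4, 7) (insufficient res4 and res1)
  P5 cannot run: need (6, 0) vs free (4, 7) (insufficient res4)
  P8 cannot run: need (6, 3) vs free (4, 7) (insufficient res4)
Processes that can never finish: P4, P3, P5 and P8.
(3) Exactly 0 of the possible complete orderings are safe sequences.


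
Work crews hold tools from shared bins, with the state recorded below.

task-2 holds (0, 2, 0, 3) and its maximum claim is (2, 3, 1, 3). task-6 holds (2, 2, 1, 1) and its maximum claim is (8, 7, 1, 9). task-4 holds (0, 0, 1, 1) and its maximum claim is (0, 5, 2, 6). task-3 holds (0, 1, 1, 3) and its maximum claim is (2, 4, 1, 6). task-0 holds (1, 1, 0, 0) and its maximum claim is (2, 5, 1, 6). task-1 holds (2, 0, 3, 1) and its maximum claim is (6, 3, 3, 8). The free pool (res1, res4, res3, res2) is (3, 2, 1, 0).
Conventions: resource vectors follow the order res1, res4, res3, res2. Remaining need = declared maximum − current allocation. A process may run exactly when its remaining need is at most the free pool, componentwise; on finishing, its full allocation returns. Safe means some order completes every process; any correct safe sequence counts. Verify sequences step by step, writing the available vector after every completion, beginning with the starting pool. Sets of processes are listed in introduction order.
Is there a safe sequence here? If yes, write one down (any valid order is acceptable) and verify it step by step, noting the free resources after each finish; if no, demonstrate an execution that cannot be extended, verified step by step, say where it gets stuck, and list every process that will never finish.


The state is SAFE; one workable sequence: task-2, task-3, task-0, task-4, task-1, task-6.
Key observation: task-2 is the earliest step where a requested resource binds exactly: need (2, 1, 1, 0), pool (3, 2, 1, 0) at its turn.
Step-by-step check:
  pool = (3, 2, 1, 0)
  task-2: need (2, 1, 1, 0) fits (3, 2, 1, 0); releases (0, 2, 0, 3), pool now (3, 4, 1, 3)
  task-3: need (2, 3, 0, 3) fits (3, 4, 1, 3); releases (0, 1, 1, 3), pool now (3, 5, 2, 6)
  task-0: need (1, 4, 1, 6) fits (3, 5, 2, 6); releases (1, 1, 0, 0), pool now (4, 6, 2, 6)
  task-4: need (0, 5, 1, 5) fits (4, 6, 2, 6); releases (0, 0, 1, 1), pool now (4, 6, 3, 7)
  task-1: need (4, 3, 0, 7) fits (4, 6, 3, 7); releases (2, 0, 3, 1), pool now (6, 6, 6, 8)
  task-6: need (6, 5, 0, 8) fits (6, 6, 6, 8); releases (2, 2, 1, 1), pool now (8, 8, 7, 9)


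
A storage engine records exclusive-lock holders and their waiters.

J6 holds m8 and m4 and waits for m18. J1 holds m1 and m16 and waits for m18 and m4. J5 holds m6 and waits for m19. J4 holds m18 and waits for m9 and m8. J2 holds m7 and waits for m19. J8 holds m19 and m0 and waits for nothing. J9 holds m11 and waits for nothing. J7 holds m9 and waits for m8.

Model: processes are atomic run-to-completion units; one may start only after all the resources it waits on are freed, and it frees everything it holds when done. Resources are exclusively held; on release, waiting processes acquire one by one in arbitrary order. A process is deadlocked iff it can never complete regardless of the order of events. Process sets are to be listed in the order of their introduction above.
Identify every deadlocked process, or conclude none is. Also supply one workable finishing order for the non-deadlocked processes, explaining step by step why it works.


Deadlocked: J6, J1, J4 and J7.
Key observation: nobody on the ring J6 -> J4 -> J6 can start until another member finishes, which never happens; J7 is caught in further circular waits and J1 waits into the deadlock from upstream.
A valid finishing order for the others: J8, J9, J5, J2.
Check, step by step:
  J8 waits on nothing -> runs at once and releases m19 and m0
  J9 waits on nothing -> runs at once and releases m11
  run J5 (all its waits — m19 — are resolved); releases m6
  run J2 (all its waits — m19 — are resolved); releases m7


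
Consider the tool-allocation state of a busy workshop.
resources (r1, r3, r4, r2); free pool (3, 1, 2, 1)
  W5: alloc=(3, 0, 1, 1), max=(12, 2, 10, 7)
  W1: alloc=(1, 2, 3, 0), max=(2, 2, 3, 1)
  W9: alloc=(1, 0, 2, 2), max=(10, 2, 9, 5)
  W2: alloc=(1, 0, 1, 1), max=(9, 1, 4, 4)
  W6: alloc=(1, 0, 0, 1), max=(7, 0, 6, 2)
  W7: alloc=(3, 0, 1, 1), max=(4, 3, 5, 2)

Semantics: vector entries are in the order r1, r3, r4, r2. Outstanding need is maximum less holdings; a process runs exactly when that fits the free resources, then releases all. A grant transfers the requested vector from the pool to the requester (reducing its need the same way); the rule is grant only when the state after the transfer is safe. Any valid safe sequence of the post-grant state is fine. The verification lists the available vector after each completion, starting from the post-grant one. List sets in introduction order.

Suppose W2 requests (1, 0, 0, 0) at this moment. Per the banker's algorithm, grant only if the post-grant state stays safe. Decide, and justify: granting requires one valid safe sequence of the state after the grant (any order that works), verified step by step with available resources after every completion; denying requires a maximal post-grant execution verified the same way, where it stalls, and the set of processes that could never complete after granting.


GRANT. The post-grant state is safe; one safe sequence: W1, W7, W6, W2, W9, W5.
Key observation: granting shrinks the pool to (2, 1, 2, 1), yet W1 still fits and the chain goes through.
Step-by-step check of the post-grant state:
  pool = (2, 1, 2, 1)
  run W1 (needs (1, 0, 0, 1), free (2, 1, 2, 1)); after release of (1, 2, 3, 0) the pool is (3, 3, 5, 1)
  run W7 (needs (1, 3, 4, 1), free (3, 3, 5, 1)); after release of (3, 0, 1, 1) the pool is (6, 3, 6, 2)
  run W6 (needs (6, 0, 6, 1), free (6, 3, 6, 2)); after release of (1, 0, 0, 1) the pool is (7, 3, 6, 3)
  run W2 (needs (7, 1, 3, 3), free (7, 3, 6, 3)); after release of (2, 0, 1, 1) the pool is (9, 3, 7, 4)
  run W9 (needs (9, 2, 7, 3), free (9, 3, 7, 4)); after release of (1, 0, 2, 2) the pool is (10, 3, 9, 6)
  run W5 (needs (9, 2, 9, 6), free (10, 3, 9, 6)); after release of (3, 0, 1, 1) the pool is (13, 3, 10, 7)
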